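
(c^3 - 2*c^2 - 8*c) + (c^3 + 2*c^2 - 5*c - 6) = 2*c^3 - 13*c - 6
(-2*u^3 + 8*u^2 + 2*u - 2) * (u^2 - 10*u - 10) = -2*u^5 + 28*u^4 - 58*u^3 - 102*u^2 + 20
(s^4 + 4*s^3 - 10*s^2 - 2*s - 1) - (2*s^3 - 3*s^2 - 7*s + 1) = s^4 + 2*s^3 - 7*s^2 + 5*s - 2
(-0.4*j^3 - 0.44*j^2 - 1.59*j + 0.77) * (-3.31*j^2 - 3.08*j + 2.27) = 1.324*j^5 + 2.6884*j^4 + 5.7101*j^3 + 1.3497*j^2 - 5.9809*j + 1.7479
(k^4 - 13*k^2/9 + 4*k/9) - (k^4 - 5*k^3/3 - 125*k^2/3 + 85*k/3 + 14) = 5*k^3/3 + 362*k^2/9 - 251*k/9 - 14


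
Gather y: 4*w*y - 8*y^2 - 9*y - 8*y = -8*y^2 + y*(4*w - 17)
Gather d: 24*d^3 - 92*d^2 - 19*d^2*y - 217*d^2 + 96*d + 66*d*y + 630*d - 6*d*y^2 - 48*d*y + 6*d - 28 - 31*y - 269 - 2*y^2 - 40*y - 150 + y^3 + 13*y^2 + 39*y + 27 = 24*d^3 + d^2*(-19*y - 309) + d*(-6*y^2 + 18*y + 732) + y^3 + 11*y^2 - 32*y - 420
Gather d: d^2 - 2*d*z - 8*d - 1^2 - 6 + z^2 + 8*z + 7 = d^2 + d*(-2*z - 8) + z^2 + 8*z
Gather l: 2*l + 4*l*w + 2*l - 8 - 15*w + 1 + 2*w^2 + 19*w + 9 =l*(4*w + 4) + 2*w^2 + 4*w + 2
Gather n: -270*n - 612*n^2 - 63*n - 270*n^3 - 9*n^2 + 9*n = -270*n^3 - 621*n^2 - 324*n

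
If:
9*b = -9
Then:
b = -1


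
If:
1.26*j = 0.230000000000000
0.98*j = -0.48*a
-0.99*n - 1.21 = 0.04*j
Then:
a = -0.37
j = 0.18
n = -1.23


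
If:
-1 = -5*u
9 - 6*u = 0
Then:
No Solution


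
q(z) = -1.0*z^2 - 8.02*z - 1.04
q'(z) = -2.0*z - 8.02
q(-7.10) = 5.49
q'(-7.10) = 6.18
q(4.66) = -60.13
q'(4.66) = -17.34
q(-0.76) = 4.48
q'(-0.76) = -6.50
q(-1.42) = 8.33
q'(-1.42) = -5.18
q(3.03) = -34.52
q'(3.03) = -14.08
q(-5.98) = 11.16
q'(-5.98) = 3.94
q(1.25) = -12.63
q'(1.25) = -10.52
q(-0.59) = 3.34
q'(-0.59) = -6.84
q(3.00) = -34.10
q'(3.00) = -14.02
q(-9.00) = -9.86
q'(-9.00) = 9.98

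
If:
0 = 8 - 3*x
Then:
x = 8/3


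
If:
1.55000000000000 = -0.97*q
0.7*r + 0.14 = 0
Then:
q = -1.60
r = -0.20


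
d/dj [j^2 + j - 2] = 2*j + 1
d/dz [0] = 0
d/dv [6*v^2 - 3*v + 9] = 12*v - 3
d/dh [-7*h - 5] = -7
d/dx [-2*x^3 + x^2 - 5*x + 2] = -6*x^2 + 2*x - 5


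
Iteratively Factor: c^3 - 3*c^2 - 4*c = (c + 1)*(c^2 - 4*c) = c*(c + 1)*(c - 4)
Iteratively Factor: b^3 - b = (b - 1)*(b^2 + b) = (b - 1)*(b + 1)*(b)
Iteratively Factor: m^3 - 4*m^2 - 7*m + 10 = (m + 2)*(m^2 - 6*m + 5) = (m - 5)*(m + 2)*(m - 1)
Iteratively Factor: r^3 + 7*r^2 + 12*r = (r + 3)*(r^2 + 4*r) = (r + 3)*(r + 4)*(r)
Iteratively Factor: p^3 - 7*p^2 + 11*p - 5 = (p - 1)*(p^2 - 6*p + 5) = (p - 5)*(p - 1)*(p - 1)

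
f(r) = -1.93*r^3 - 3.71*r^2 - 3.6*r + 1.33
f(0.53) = -1.91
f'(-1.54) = -5.90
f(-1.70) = 6.21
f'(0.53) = -9.16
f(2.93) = -89.61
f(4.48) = -262.80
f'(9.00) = -539.37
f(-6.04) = 313.00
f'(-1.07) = -2.29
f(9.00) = -1738.55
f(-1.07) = 3.30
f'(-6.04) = -170.01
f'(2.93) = -75.05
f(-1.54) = 5.12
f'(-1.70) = -7.72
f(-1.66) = 5.91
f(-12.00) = 2845.33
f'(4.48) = -153.05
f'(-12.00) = -748.32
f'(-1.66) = -7.24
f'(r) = -5.79*r^2 - 7.42*r - 3.6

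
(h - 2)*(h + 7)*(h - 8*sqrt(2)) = h^3 - 8*sqrt(2)*h^2 + 5*h^2 - 40*sqrt(2)*h - 14*h + 112*sqrt(2)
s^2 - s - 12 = (s - 4)*(s + 3)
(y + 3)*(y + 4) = y^2 + 7*y + 12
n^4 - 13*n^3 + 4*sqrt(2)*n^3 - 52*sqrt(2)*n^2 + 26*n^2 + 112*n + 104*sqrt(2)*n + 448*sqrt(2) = (n - 8)*(n - 7)*(n + 2)*(n + 4*sqrt(2))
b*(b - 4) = b^2 - 4*b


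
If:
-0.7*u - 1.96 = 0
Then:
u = -2.80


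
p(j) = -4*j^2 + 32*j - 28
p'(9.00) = -40.00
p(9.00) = -64.00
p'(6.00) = -16.00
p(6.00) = 20.00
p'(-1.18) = 41.44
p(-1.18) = -71.33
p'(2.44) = 12.48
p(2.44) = 26.27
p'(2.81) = 9.52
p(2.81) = 30.34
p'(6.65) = -21.20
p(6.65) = 7.91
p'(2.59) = 11.28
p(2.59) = 28.05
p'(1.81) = 17.52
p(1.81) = 16.82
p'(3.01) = 7.92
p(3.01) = 32.08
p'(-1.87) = 46.96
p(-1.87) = -101.83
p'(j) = 32 - 8*j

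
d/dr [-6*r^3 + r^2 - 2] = 2*r*(1 - 9*r)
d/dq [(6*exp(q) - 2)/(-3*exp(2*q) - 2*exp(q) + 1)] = 2*exp(q)/(exp(2*q) + 2*exp(q) + 1)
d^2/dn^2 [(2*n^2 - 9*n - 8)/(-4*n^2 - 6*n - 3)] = 24*(16*n^3 + 38*n^2 + 21*n + 1)/(64*n^6 + 288*n^5 + 576*n^4 + 648*n^3 + 432*n^2 + 162*n + 27)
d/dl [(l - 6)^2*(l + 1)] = (l - 6)*(3*l - 4)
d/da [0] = 0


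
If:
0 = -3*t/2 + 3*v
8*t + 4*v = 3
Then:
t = 3/10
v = 3/20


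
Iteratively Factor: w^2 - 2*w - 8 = (w + 2)*(w - 4)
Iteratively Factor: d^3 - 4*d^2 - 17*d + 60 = (d + 4)*(d^2 - 8*d + 15) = (d - 5)*(d + 4)*(d - 3)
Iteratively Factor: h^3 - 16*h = (h + 4)*(h^2 - 4*h) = h*(h + 4)*(h - 4)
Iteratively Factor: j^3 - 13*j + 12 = (j + 4)*(j^2 - 4*j + 3) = (j - 1)*(j + 4)*(j - 3)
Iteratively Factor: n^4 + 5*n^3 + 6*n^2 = (n)*(n^3 + 5*n^2 + 6*n) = n*(n + 2)*(n^2 + 3*n) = n*(n + 2)*(n + 3)*(n)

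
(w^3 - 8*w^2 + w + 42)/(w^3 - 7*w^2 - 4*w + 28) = (w - 3)/(w - 2)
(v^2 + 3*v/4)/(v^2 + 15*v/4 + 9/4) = v/(v + 3)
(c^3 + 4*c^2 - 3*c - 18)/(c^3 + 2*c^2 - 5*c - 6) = (c + 3)/(c + 1)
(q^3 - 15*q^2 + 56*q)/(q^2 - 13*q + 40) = q*(q - 7)/(q - 5)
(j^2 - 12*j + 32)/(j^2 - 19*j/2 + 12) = 2*(j - 4)/(2*j - 3)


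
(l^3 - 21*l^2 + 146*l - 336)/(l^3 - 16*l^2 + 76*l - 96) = (l - 7)/(l - 2)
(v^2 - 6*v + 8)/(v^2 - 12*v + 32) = (v - 2)/(v - 8)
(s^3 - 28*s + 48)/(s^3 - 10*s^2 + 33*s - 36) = (s^2 + 4*s - 12)/(s^2 - 6*s + 9)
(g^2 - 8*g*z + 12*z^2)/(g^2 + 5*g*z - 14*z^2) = (g - 6*z)/(g + 7*z)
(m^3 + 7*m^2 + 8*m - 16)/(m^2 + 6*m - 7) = (m^2 + 8*m + 16)/(m + 7)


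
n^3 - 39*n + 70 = (n - 5)*(n - 2)*(n + 7)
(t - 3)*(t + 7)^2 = t^3 + 11*t^2 + 7*t - 147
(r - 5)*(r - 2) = r^2 - 7*r + 10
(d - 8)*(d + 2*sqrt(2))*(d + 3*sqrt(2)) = d^3 - 8*d^2 + 5*sqrt(2)*d^2 - 40*sqrt(2)*d + 12*d - 96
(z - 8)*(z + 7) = z^2 - z - 56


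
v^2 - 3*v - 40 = (v - 8)*(v + 5)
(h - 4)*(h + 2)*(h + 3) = h^3 + h^2 - 14*h - 24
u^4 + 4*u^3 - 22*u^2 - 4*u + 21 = (u - 3)*(u - 1)*(u + 1)*(u + 7)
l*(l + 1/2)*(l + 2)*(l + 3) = l^4 + 11*l^3/2 + 17*l^2/2 + 3*l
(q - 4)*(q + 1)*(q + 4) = q^3 + q^2 - 16*q - 16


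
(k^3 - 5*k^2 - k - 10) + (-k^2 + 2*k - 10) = k^3 - 6*k^2 + k - 20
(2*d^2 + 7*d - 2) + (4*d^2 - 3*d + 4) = 6*d^2 + 4*d + 2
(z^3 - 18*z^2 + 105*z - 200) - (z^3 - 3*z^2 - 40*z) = -15*z^2 + 145*z - 200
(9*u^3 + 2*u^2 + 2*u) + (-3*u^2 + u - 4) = 9*u^3 - u^2 + 3*u - 4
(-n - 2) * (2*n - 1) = -2*n^2 - 3*n + 2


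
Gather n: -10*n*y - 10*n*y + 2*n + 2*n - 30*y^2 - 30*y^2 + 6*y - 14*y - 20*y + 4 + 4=n*(4 - 20*y) - 60*y^2 - 28*y + 8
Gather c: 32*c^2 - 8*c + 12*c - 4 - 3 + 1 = 32*c^2 + 4*c - 6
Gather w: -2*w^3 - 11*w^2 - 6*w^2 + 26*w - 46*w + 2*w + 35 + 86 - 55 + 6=-2*w^3 - 17*w^2 - 18*w + 72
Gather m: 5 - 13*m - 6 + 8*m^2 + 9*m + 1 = 8*m^2 - 4*m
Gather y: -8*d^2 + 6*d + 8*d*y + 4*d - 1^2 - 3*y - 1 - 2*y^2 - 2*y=-8*d^2 + 10*d - 2*y^2 + y*(8*d - 5) - 2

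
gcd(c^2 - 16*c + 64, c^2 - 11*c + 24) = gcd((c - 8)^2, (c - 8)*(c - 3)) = c - 8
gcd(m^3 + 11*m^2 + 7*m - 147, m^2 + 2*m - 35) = m + 7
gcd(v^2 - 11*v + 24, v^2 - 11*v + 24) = v^2 - 11*v + 24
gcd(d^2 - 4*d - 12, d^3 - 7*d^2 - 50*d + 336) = d - 6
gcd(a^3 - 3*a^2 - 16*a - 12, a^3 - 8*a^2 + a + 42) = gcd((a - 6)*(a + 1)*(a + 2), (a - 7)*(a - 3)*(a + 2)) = a + 2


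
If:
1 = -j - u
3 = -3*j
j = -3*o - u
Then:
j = -1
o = 1/3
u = 0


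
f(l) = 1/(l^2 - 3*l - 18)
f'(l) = (3 - 2*l)/(l^2 - 3*l - 18)^2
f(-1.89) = -0.11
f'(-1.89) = 0.09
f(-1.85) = -0.11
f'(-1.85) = 0.08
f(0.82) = -0.05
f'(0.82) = 0.00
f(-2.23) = -0.16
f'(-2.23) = 0.19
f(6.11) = 1.00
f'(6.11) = -9.18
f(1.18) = -0.05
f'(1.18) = 0.00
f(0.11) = -0.05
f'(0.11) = 0.01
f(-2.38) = -0.19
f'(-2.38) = 0.29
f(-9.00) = 0.01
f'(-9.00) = 0.00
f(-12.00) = 0.01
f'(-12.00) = 0.00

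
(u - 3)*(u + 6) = u^2 + 3*u - 18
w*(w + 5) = w^2 + 5*w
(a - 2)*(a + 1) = a^2 - a - 2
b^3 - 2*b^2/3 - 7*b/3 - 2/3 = (b - 2)*(b + 1/3)*(b + 1)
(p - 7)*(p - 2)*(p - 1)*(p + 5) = p^4 - 5*p^3 - 27*p^2 + 101*p - 70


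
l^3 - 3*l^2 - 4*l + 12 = (l - 3)*(l - 2)*(l + 2)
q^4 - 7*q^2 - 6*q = q*(q - 3)*(q + 1)*(q + 2)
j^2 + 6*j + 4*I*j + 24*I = (j + 6)*(j + 4*I)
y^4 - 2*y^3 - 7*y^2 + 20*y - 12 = (y - 2)^2*(y - 1)*(y + 3)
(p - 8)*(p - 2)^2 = p^3 - 12*p^2 + 36*p - 32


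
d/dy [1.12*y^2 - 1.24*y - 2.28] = 2.24*y - 1.24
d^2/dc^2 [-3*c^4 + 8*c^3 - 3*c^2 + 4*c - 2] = -36*c^2 + 48*c - 6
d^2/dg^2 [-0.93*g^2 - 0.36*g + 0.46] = -1.86000000000000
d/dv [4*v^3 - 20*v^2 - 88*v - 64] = 12*v^2 - 40*v - 88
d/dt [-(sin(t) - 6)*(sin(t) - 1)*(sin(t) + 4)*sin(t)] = (-4*sin(t)^3 + 9*sin(t)^2 + 44*sin(t) - 24)*cos(t)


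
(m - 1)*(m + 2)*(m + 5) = m^3 + 6*m^2 + 3*m - 10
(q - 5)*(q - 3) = q^2 - 8*q + 15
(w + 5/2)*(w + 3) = w^2 + 11*w/2 + 15/2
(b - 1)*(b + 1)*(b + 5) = b^3 + 5*b^2 - b - 5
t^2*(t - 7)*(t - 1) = t^4 - 8*t^3 + 7*t^2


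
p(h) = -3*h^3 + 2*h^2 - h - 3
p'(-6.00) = -349.00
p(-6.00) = 723.00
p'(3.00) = -70.00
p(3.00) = -69.00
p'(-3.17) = -104.12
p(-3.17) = 115.83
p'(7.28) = -448.87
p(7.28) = -1061.77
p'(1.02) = -6.28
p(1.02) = -5.12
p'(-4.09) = -167.91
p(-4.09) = 239.80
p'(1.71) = -20.48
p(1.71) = -13.86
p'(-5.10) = -255.49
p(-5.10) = 452.07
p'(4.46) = -162.18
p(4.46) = -233.83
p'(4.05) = -132.42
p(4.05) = -173.54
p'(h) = -9*h^2 + 4*h - 1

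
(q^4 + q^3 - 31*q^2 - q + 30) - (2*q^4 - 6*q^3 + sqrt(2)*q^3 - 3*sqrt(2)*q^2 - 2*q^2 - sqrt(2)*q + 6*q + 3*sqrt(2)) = -q^4 - sqrt(2)*q^3 + 7*q^3 - 29*q^2 + 3*sqrt(2)*q^2 - 7*q + sqrt(2)*q - 3*sqrt(2) + 30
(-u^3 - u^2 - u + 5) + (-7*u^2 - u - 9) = -u^3 - 8*u^2 - 2*u - 4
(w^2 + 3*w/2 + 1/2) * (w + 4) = w^3 + 11*w^2/2 + 13*w/2 + 2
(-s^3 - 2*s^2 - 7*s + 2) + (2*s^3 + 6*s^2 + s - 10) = s^3 + 4*s^2 - 6*s - 8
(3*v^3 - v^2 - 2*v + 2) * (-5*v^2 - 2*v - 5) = -15*v^5 - v^4 - 3*v^3 - v^2 + 6*v - 10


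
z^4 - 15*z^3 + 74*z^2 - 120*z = z*(z - 6)*(z - 5)*(z - 4)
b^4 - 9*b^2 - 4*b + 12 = (b - 3)*(b - 1)*(b + 2)^2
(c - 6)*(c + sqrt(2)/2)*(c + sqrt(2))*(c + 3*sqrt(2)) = c^4 - 6*c^3 + 9*sqrt(2)*c^3/2 - 27*sqrt(2)*c^2 + 10*c^2 - 60*c + 3*sqrt(2)*c - 18*sqrt(2)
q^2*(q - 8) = q^3 - 8*q^2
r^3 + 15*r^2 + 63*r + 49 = (r + 1)*(r + 7)^2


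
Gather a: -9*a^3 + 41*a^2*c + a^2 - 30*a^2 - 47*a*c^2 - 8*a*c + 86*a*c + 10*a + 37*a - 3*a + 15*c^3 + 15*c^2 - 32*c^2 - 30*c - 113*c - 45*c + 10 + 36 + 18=-9*a^3 + a^2*(41*c - 29) + a*(-47*c^2 + 78*c + 44) + 15*c^3 - 17*c^2 - 188*c + 64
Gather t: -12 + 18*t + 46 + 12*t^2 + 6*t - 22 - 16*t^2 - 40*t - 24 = -4*t^2 - 16*t - 12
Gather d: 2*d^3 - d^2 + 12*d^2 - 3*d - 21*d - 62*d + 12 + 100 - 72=2*d^3 + 11*d^2 - 86*d + 40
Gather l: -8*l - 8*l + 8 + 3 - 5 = 6 - 16*l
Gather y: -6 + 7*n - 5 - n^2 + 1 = -n^2 + 7*n - 10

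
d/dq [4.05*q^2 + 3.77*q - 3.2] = 8.1*q + 3.77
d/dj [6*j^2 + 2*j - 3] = 12*j + 2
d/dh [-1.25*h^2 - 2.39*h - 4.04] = -2.5*h - 2.39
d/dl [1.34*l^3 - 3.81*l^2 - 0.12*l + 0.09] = 4.02*l^2 - 7.62*l - 0.12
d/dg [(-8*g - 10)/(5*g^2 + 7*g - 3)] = 2*(20*g^2 + 50*g + 47)/(25*g^4 + 70*g^3 + 19*g^2 - 42*g + 9)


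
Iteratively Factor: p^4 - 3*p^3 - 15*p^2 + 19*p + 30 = (p - 5)*(p^3 + 2*p^2 - 5*p - 6) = (p - 5)*(p + 1)*(p^2 + p - 6) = (p - 5)*(p - 2)*(p + 1)*(p + 3)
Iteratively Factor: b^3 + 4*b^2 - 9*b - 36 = (b - 3)*(b^2 + 7*b + 12) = (b - 3)*(b + 3)*(b + 4)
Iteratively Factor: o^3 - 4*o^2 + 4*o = (o - 2)*(o^2 - 2*o) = (o - 2)^2*(o)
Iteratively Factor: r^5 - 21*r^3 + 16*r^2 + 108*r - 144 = (r - 2)*(r^4 + 2*r^3 - 17*r^2 - 18*r + 72) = (r - 2)^2*(r^3 + 4*r^2 - 9*r - 36) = (r - 2)^2*(r + 3)*(r^2 + r - 12) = (r - 3)*(r - 2)^2*(r + 3)*(r + 4)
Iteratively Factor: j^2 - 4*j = (j)*(j - 4)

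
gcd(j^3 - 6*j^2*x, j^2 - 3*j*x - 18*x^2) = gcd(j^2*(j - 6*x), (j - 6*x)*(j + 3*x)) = -j + 6*x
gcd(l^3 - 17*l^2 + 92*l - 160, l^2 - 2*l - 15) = l - 5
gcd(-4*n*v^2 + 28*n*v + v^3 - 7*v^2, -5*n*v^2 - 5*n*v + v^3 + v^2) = v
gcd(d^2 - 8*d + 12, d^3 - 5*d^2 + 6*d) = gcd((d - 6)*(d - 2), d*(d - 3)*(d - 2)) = d - 2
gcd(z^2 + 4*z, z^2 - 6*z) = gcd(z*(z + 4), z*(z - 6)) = z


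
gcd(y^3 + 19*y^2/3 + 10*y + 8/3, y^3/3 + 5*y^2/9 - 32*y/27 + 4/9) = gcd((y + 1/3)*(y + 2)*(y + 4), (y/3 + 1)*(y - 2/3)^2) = 1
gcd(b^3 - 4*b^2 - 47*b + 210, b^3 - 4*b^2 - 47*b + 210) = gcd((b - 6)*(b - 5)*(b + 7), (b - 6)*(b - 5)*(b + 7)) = b^3 - 4*b^2 - 47*b + 210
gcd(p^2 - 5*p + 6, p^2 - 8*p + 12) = p - 2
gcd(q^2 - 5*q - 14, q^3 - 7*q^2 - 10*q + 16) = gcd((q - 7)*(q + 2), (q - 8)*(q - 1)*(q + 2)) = q + 2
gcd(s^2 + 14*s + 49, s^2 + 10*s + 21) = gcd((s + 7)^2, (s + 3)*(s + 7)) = s + 7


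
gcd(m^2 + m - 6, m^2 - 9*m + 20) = 1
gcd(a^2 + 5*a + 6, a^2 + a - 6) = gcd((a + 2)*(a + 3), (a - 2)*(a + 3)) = a + 3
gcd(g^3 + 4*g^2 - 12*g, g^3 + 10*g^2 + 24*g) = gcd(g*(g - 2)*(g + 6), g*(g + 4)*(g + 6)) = g^2 + 6*g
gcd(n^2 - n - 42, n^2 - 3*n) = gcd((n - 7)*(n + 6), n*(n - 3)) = 1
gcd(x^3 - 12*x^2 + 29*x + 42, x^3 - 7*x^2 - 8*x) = x + 1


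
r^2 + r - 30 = (r - 5)*(r + 6)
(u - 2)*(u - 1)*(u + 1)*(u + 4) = u^4 + 2*u^3 - 9*u^2 - 2*u + 8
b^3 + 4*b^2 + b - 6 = (b - 1)*(b + 2)*(b + 3)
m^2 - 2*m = m*(m - 2)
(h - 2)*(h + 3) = h^2 + h - 6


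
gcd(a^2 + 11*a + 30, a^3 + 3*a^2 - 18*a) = a + 6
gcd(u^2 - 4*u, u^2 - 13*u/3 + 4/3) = u - 4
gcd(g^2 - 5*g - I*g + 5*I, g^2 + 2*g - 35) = g - 5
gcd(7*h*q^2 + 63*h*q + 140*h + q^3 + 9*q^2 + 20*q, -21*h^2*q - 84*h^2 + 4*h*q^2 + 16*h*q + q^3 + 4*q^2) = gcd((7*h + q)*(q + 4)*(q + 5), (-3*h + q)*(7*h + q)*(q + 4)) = 7*h*q + 28*h + q^2 + 4*q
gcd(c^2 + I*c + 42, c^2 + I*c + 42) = c^2 + I*c + 42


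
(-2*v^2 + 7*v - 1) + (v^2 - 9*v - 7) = -v^2 - 2*v - 8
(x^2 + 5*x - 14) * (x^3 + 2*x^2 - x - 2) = x^5 + 7*x^4 - 5*x^3 - 35*x^2 + 4*x + 28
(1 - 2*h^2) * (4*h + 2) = -8*h^3 - 4*h^2 + 4*h + 2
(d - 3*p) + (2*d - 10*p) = 3*d - 13*p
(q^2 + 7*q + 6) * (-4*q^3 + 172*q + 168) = -4*q^5 - 28*q^4 + 148*q^3 + 1372*q^2 + 2208*q + 1008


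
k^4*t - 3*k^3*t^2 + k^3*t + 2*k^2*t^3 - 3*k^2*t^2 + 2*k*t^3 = k*(k - 2*t)*(k - t)*(k*t + t)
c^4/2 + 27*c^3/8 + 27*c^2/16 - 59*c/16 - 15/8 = (c/2 + 1/4)*(c - 1)*(c + 5/4)*(c + 6)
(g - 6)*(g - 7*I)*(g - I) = g^3 - 6*g^2 - 8*I*g^2 - 7*g + 48*I*g + 42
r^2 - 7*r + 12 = (r - 4)*(r - 3)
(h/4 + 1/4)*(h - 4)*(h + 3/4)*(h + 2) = h^4/4 - h^3/16 - 43*h^2/16 - 31*h/8 - 3/2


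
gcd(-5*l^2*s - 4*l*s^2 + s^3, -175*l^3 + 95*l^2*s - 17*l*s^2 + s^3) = -5*l + s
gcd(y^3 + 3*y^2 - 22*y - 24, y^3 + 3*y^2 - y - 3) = y + 1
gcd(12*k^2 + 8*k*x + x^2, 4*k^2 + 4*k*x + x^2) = 2*k + x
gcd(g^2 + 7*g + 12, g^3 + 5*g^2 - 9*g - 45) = g + 3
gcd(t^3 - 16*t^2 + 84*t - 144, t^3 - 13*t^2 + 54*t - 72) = t^2 - 10*t + 24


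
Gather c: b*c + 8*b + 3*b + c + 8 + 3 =11*b + c*(b + 1) + 11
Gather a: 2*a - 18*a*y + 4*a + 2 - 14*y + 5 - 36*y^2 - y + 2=a*(6 - 18*y) - 36*y^2 - 15*y + 9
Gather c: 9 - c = 9 - c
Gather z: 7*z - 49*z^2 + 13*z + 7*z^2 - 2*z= -42*z^2 + 18*z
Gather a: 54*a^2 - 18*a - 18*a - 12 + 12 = 54*a^2 - 36*a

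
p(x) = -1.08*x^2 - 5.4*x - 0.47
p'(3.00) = -11.88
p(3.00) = -26.39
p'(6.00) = -18.36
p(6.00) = -71.75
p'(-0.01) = -5.38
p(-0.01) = -0.42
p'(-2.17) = -0.71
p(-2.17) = 6.16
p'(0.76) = -7.04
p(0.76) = -5.20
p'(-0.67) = -3.95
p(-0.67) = 2.66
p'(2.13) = -10.00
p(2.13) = -16.87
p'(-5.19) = 5.81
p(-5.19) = -1.53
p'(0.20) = -5.83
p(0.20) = -1.59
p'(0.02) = -5.44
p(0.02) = -0.58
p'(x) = -2.16*x - 5.4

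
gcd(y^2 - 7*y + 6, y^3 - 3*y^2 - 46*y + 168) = y - 6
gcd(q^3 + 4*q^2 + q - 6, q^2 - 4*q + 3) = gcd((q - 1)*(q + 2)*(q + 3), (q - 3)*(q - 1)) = q - 1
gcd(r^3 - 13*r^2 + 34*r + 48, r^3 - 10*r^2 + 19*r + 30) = r^2 - 5*r - 6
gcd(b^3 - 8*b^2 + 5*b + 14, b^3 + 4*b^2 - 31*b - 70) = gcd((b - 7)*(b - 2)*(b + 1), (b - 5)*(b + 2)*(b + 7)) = 1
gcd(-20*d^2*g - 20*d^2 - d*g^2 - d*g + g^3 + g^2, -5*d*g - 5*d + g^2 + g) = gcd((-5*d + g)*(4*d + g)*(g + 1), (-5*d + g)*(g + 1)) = 5*d*g + 5*d - g^2 - g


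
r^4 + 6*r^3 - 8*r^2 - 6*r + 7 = (r - 1)^2*(r + 1)*(r + 7)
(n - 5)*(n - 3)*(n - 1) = n^3 - 9*n^2 + 23*n - 15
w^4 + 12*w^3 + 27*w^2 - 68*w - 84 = (w - 2)*(w + 1)*(w + 6)*(w + 7)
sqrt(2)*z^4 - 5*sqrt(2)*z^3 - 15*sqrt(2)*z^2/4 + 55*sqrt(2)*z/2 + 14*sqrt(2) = (z - 4)*(z - 7/2)*(z + 2)*(sqrt(2)*z + sqrt(2)/2)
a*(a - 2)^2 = a^3 - 4*a^2 + 4*a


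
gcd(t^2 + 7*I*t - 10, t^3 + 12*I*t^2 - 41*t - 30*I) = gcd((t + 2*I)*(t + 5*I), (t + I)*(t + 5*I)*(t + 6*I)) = t + 5*I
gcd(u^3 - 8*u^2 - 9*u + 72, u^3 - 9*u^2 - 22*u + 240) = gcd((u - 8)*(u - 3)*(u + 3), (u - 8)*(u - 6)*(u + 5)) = u - 8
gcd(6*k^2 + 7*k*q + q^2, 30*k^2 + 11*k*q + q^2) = 6*k + q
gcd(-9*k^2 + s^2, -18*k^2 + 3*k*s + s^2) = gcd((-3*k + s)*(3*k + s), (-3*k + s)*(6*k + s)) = -3*k + s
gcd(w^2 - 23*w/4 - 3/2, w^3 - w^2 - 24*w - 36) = w - 6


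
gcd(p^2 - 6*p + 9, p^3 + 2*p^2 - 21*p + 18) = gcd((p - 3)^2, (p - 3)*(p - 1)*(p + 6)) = p - 3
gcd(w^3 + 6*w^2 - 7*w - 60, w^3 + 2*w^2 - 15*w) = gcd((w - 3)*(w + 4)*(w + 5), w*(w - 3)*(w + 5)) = w^2 + 2*w - 15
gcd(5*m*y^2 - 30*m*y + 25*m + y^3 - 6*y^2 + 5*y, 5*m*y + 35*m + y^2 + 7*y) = 5*m + y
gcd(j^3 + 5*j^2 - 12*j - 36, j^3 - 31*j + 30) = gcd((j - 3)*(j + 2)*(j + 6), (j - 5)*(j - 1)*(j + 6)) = j + 6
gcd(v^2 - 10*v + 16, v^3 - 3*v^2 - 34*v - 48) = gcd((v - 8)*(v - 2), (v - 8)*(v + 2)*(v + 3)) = v - 8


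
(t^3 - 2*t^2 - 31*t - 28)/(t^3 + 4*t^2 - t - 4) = (t - 7)/(t - 1)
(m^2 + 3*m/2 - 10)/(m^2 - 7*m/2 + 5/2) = (m + 4)/(m - 1)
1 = 1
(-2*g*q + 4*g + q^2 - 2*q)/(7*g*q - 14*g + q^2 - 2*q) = (-2*g + q)/(7*g + q)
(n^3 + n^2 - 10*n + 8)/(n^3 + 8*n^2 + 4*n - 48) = (n - 1)/(n + 6)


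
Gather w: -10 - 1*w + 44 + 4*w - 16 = 3*w + 18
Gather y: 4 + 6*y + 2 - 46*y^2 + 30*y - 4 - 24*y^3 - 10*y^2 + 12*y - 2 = -24*y^3 - 56*y^2 + 48*y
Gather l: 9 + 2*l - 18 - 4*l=-2*l - 9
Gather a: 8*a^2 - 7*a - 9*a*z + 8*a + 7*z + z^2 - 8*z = 8*a^2 + a*(1 - 9*z) + z^2 - z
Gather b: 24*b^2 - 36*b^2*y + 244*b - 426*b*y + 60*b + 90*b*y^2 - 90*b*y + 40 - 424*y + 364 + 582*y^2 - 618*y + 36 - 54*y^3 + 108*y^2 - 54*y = b^2*(24 - 36*y) + b*(90*y^2 - 516*y + 304) - 54*y^3 + 690*y^2 - 1096*y + 440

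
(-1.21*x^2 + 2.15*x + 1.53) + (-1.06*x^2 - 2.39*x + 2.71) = -2.27*x^2 - 0.24*x + 4.24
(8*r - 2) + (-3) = 8*r - 5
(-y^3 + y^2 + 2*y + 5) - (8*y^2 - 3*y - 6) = -y^3 - 7*y^2 + 5*y + 11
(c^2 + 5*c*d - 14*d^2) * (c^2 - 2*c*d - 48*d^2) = c^4 + 3*c^3*d - 72*c^2*d^2 - 212*c*d^3 + 672*d^4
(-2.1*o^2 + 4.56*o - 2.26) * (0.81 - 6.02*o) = 12.642*o^3 - 29.1522*o^2 + 17.2988*o - 1.8306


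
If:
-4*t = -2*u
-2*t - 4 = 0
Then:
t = -2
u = -4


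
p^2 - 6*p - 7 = (p - 7)*(p + 1)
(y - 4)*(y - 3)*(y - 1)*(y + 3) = y^4 - 5*y^3 - 5*y^2 + 45*y - 36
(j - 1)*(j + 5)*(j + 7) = j^3 + 11*j^2 + 23*j - 35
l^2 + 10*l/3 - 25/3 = (l - 5/3)*(l + 5)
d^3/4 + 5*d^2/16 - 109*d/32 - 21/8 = (d/4 + 1)*(d - 7/2)*(d + 3/4)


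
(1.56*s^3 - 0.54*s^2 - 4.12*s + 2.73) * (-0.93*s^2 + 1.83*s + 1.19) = -1.4508*s^5 + 3.357*s^4 + 4.6998*s^3 - 10.7211*s^2 + 0.0930999999999997*s + 3.2487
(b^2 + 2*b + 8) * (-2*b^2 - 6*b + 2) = -2*b^4 - 10*b^3 - 26*b^2 - 44*b + 16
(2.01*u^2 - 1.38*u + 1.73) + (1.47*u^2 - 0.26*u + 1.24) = 3.48*u^2 - 1.64*u + 2.97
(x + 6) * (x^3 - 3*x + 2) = x^4 + 6*x^3 - 3*x^2 - 16*x + 12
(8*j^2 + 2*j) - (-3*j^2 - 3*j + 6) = 11*j^2 + 5*j - 6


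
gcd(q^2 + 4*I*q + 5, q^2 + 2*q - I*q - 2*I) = q - I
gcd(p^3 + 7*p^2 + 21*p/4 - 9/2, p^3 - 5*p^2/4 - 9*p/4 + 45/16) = p + 3/2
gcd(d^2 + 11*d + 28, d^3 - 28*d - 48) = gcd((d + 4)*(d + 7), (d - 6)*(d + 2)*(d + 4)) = d + 4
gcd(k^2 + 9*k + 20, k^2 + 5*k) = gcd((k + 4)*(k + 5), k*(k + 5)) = k + 5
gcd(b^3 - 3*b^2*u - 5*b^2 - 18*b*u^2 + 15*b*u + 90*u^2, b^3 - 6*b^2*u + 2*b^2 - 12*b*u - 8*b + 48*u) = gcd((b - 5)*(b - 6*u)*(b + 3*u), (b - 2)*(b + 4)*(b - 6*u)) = -b + 6*u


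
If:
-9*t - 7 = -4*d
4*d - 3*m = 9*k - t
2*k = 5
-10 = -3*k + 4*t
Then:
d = 11/32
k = 5/2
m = -29/4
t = -5/8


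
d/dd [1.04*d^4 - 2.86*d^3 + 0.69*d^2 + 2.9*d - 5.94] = 4.16*d^3 - 8.58*d^2 + 1.38*d + 2.9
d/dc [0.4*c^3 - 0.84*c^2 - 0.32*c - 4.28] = 1.2*c^2 - 1.68*c - 0.32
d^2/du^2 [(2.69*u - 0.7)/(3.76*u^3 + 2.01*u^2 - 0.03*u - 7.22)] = (228.180864*u^5 + 3.22382399999992*u^4 - 62.302518*u^3 + 859.816956*u^2 + 120.461928*u - 21.483648)/(53.157376*u^9 + 85.249728*u^8 + 44.299944*u^7 - 299.460183*u^6 - 327.748689*u^5 - 82.616643*u^4 + 590.620521*u^3 + 314.314758*u^2 - 4.691556*u - 376.367048)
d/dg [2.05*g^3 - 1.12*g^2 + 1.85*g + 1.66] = 6.15*g^2 - 2.24*g + 1.85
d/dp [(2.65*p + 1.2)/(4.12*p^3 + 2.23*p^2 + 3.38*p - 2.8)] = (10.918*p^3 + 5.9095*p^2 + 8.957*p - (2.65*p + 1.2)*(12.36*p^2 + 4.46*p + 3.38) - 7.42)/(4.12*p^3 + 2.23*p^2 + 3.38*p - 2.8)^2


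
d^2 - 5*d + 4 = (d - 4)*(d - 1)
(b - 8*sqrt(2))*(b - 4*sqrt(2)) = b^2 - 12*sqrt(2)*b + 64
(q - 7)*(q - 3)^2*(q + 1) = q^4 - 12*q^3 + 38*q^2 - 12*q - 63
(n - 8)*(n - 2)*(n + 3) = n^3 - 7*n^2 - 14*n + 48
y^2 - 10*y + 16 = (y - 8)*(y - 2)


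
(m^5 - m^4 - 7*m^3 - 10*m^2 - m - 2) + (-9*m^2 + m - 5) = m^5 - m^4 - 7*m^3 - 19*m^2 - 7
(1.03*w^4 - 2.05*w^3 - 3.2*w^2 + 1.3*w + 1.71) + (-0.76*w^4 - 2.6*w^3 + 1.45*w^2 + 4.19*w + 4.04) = 0.27*w^4 - 4.65*w^3 - 1.75*w^2 + 5.49*w + 5.75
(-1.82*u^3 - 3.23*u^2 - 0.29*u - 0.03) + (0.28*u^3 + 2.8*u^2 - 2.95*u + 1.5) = -1.54*u^3 - 0.43*u^2 - 3.24*u + 1.47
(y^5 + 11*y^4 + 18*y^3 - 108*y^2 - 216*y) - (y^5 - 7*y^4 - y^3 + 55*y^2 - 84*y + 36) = 18*y^4 + 19*y^3 - 163*y^2 - 132*y - 36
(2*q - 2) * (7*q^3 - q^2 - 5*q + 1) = 14*q^4 - 16*q^3 - 8*q^2 + 12*q - 2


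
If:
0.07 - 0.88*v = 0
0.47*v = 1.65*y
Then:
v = 0.08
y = 0.02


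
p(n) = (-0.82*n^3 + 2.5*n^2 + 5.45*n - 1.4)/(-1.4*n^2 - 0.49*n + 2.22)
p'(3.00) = 1.11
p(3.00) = -1.29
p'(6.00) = 0.67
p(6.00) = 1.09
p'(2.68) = 1.34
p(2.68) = -1.68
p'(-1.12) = 5.10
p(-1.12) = -3.18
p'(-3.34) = 0.80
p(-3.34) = -3.30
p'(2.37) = 1.74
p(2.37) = -2.15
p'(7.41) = 0.64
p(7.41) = 2.01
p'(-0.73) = 1.99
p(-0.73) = -2.03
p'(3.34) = 0.97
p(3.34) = -0.94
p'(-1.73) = 6.30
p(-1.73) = -0.80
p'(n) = (2.8*n + 0.49)*(-0.82*n^3 + 2.5*n^2 + 5.45*n - 1.4)/(-1.4*n^2 - 0.49*n + 2.22)^2 + (-2.46*n^2 + 5.0*n + 5.45)/(-1.4*n^2 - 0.49*n + 2.22) = (1.148*n^4 + 0.8036*n^3 + 0.9438*n^2 + 7.18*n + 11.413)/(1.96*n^4 + 1.372*n^3 - 5.9759*n^2 - 2.1756*n + 4.9284)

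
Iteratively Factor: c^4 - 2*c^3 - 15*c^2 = (c)*(c^3 - 2*c^2 - 15*c) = c^2*(c^2 - 2*c - 15) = c^2*(c - 5)*(c + 3)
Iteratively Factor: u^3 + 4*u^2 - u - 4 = (u + 4)*(u^2 - 1) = (u - 1)*(u + 4)*(u + 1)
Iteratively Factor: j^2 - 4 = (j - 2)*(j + 2)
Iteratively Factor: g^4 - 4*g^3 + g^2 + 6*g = (g - 2)*(g^3 - 2*g^2 - 3*g) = g*(g - 2)*(g^2 - 2*g - 3) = g*(g - 3)*(g - 2)*(g + 1)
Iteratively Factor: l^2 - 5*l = (l - 5)*(l)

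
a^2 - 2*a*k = a*(a - 2*k)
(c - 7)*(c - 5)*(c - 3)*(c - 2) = c^4 - 17*c^3 + 101*c^2 - 247*c + 210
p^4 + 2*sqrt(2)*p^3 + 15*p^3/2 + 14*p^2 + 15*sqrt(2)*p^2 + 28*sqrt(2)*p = p*(p + 7/2)*(p + 4)*(p + 2*sqrt(2))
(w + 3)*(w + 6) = w^2 + 9*w + 18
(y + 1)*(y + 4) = y^2 + 5*y + 4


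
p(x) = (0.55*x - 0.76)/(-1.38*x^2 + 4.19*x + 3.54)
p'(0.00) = 0.41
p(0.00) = -0.21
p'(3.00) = 0.42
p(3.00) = 0.24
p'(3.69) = 173.73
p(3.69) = 6.02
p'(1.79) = 0.09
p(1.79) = 0.03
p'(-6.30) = 0.01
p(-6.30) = 0.05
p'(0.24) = 0.23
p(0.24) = -0.14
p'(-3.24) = 0.03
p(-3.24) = 0.10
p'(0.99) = 0.09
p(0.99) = -0.03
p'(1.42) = 0.08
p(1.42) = 0.00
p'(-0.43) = 2.81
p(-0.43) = -0.67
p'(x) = (0.55*x - 0.76)*(2.76*x - 4.19)/(-1.38*x^2 + 4.19*x + 3.54)^2 + 0.55/(-1.38*x^2 + 4.19*x + 3.54)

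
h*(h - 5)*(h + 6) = h^3 + h^2 - 30*h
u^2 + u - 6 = (u - 2)*(u + 3)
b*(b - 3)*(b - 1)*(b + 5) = b^4 + b^3 - 17*b^2 + 15*b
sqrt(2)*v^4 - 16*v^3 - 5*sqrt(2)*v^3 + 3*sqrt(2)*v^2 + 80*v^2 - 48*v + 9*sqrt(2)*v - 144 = (v - 3)^2*(v - 8*sqrt(2))*(sqrt(2)*v + sqrt(2))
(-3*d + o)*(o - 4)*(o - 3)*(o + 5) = -3*d*o^3 + 6*d*o^2 + 69*d*o - 180*d + o^4 - 2*o^3 - 23*o^2 + 60*o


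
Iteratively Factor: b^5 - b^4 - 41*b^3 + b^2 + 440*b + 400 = (b + 4)*(b^4 - 5*b^3 - 21*b^2 + 85*b + 100) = (b - 5)*(b + 4)*(b^3 - 21*b - 20) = (b - 5)^2*(b + 4)*(b^2 + 5*b + 4) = (b - 5)^2*(b + 4)^2*(b + 1)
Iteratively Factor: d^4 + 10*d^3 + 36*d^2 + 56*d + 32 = (d + 4)*(d^3 + 6*d^2 + 12*d + 8) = (d + 2)*(d + 4)*(d^2 + 4*d + 4) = (d + 2)^2*(d + 4)*(d + 2)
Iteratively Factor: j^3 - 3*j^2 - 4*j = (j)*(j^2 - 3*j - 4) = j*(j + 1)*(j - 4)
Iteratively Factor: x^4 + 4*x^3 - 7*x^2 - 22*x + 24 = (x - 1)*(x^3 + 5*x^2 - 2*x - 24) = (x - 2)*(x - 1)*(x^2 + 7*x + 12) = (x - 2)*(x - 1)*(x + 3)*(x + 4)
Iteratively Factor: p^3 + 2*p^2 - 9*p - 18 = (p + 3)*(p^2 - p - 6) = (p + 2)*(p + 3)*(p - 3)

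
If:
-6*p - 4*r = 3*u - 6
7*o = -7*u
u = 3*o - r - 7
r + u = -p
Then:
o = 8/5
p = 11/5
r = -3/5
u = -8/5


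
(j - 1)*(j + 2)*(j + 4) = j^3 + 5*j^2 + 2*j - 8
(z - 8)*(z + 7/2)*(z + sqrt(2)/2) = z^3 - 9*z^2/2 + sqrt(2)*z^2/2 - 28*z - 9*sqrt(2)*z/4 - 14*sqrt(2)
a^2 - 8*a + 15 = (a - 5)*(a - 3)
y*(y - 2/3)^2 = y^3 - 4*y^2/3 + 4*y/9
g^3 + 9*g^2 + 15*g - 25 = (g - 1)*(g + 5)^2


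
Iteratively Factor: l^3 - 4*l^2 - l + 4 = (l - 4)*(l^2 - 1) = (l - 4)*(l - 1)*(l + 1)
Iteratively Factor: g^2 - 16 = (g - 4)*(g + 4)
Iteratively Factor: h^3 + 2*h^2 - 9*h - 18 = (h - 3)*(h^2 + 5*h + 6) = (h - 3)*(h + 2)*(h + 3)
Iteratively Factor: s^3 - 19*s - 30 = (s + 3)*(s^2 - 3*s - 10) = (s + 2)*(s + 3)*(s - 5)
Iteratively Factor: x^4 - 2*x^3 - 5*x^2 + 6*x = (x + 2)*(x^3 - 4*x^2 + 3*x) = (x - 3)*(x + 2)*(x^2 - x) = (x - 3)*(x - 1)*(x + 2)*(x)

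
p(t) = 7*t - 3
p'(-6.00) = 7.00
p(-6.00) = -45.00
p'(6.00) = 7.00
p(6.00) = 39.00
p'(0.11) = 7.00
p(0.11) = -2.23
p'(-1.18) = 7.00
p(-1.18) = -11.26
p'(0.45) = 7.00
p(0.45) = 0.15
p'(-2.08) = 7.00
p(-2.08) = -17.56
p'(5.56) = 7.00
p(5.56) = 35.92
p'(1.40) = 7.00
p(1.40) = 6.80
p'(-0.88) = 7.00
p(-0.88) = -9.16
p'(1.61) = 7.00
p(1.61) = 8.27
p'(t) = 7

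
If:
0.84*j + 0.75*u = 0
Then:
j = -0.892857142857143*u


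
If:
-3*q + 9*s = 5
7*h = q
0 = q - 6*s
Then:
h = -10/21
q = -10/3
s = -5/9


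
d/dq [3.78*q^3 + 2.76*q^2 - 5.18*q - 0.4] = 11.34*q^2 + 5.52*q - 5.18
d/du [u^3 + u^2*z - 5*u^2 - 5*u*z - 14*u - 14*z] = 3*u^2 + 2*u*z - 10*u - 5*z - 14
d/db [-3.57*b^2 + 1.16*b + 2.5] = 1.16 - 7.14*b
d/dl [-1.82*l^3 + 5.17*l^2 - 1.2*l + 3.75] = -5.46*l^2 + 10.34*l - 1.2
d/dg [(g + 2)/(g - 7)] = -9/(g - 7)^2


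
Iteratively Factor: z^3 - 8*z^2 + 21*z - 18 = (z - 3)*(z^2 - 5*z + 6) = (z - 3)^2*(z - 2)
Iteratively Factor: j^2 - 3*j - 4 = (j - 4)*(j + 1)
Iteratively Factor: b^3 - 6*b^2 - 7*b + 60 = (b - 4)*(b^2 - 2*b - 15) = (b - 5)*(b - 4)*(b + 3)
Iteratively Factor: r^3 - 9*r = (r + 3)*(r^2 - 3*r) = (r - 3)*(r + 3)*(r)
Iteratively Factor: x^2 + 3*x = (x + 3)*(x)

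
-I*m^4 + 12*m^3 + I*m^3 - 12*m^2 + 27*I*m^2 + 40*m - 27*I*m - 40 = (m - I)*(m + 5*I)*(m + 8*I)*(-I*m + I)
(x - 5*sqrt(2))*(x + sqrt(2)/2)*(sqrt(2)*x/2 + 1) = sqrt(2)*x^3/2 - 7*x^2/2 - 7*sqrt(2)*x - 5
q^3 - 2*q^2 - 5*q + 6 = (q - 3)*(q - 1)*(q + 2)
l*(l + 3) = l^2 + 3*l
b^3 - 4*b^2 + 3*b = b*(b - 3)*(b - 1)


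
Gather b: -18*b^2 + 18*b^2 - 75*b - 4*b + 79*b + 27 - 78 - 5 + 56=0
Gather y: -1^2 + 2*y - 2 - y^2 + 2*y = -y^2 + 4*y - 3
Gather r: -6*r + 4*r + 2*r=0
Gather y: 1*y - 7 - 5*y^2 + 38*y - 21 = -5*y^2 + 39*y - 28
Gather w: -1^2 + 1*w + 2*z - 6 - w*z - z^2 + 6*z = w*(1 - z) - z^2 + 8*z - 7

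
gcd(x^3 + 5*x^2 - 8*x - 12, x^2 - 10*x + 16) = x - 2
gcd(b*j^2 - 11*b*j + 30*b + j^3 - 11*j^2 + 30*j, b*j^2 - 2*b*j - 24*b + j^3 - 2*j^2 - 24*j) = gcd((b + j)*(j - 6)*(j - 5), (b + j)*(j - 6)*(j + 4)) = b*j - 6*b + j^2 - 6*j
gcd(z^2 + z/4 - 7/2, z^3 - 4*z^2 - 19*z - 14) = z + 2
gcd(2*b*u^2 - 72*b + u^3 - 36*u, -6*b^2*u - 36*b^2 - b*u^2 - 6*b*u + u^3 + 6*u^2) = 2*b*u + 12*b + u^2 + 6*u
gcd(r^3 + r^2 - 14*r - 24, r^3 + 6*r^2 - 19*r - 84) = r^2 - r - 12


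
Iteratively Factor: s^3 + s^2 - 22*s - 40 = (s + 4)*(s^2 - 3*s - 10) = (s + 2)*(s + 4)*(s - 5)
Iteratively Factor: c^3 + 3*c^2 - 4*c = (c + 4)*(c^2 - c) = (c - 1)*(c + 4)*(c)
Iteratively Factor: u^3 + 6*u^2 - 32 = (u - 2)*(u^2 + 8*u + 16) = (u - 2)*(u + 4)*(u + 4)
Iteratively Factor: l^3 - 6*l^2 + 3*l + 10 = (l + 1)*(l^2 - 7*l + 10) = (l - 5)*(l + 1)*(l - 2)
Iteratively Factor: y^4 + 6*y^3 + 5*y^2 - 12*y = (y + 3)*(y^3 + 3*y^2 - 4*y) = (y - 1)*(y + 3)*(y^2 + 4*y) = y*(y - 1)*(y + 3)*(y + 4)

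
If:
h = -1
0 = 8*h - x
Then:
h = -1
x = -8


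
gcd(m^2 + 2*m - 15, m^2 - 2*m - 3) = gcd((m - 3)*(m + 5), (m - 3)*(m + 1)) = m - 3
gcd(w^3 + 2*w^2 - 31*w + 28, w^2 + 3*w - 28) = w^2 + 3*w - 28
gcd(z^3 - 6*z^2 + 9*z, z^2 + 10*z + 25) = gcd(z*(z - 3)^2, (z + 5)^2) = 1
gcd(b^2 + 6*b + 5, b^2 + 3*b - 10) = b + 5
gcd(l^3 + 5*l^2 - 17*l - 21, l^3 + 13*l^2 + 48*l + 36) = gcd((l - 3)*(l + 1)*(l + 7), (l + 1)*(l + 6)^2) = l + 1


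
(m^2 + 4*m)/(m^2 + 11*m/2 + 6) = 2*m/(2*m + 3)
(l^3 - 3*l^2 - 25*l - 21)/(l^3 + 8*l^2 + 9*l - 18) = (l^2 - 6*l - 7)/(l^2 + 5*l - 6)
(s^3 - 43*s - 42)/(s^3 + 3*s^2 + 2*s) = (s^2 - s - 42)/(s*(s + 2))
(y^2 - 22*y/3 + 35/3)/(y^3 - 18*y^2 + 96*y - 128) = (3*y^2 - 22*y + 35)/(3*(y^3 - 18*y^2 + 96*y - 128))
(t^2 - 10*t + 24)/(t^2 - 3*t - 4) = (t - 6)/(t + 1)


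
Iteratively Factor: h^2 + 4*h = (h + 4)*(h)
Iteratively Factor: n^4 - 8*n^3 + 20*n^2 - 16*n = (n - 4)*(n^3 - 4*n^2 + 4*n) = (n - 4)*(n - 2)*(n^2 - 2*n) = n*(n - 4)*(n - 2)*(n - 2)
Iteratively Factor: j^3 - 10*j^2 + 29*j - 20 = (j - 4)*(j^2 - 6*j + 5) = (j - 4)*(j - 1)*(j - 5)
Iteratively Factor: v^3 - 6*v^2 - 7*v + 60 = (v - 4)*(v^2 - 2*v - 15) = (v - 5)*(v - 4)*(v + 3)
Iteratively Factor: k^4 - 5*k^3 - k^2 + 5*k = (k - 5)*(k^3 - k) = (k - 5)*(k + 1)*(k^2 - k) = (k - 5)*(k - 1)*(k + 1)*(k)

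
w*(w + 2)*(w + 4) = w^3 + 6*w^2 + 8*w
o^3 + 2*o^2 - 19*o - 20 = (o - 4)*(o + 1)*(o + 5)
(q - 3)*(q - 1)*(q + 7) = q^3 + 3*q^2 - 25*q + 21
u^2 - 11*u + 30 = (u - 6)*(u - 5)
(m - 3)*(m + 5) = m^2 + 2*m - 15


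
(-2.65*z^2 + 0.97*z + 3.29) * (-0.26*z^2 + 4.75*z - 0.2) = 0.689*z^4 - 12.8397*z^3 + 4.2821*z^2 + 15.4335*z - 0.658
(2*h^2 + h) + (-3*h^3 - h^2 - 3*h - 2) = -3*h^3 + h^2 - 2*h - 2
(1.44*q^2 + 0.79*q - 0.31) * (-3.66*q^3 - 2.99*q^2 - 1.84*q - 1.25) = -5.2704*q^5 - 7.197*q^4 - 3.8771*q^3 - 2.3267*q^2 - 0.4171*q + 0.3875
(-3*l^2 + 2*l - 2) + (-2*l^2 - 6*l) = -5*l^2 - 4*l - 2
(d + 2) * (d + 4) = d^2 + 6*d + 8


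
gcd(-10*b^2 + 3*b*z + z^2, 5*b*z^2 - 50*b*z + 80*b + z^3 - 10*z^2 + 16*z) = 5*b + z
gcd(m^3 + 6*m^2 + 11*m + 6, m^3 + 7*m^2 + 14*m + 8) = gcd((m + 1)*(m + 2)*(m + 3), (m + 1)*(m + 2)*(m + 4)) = m^2 + 3*m + 2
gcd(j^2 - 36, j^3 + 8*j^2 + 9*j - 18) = j + 6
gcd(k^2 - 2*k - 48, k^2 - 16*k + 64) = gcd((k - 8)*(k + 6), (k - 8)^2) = k - 8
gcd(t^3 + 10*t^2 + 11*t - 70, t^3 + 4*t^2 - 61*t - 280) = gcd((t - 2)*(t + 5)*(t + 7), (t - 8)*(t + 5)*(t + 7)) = t^2 + 12*t + 35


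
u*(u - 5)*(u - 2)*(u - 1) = u^4 - 8*u^3 + 17*u^2 - 10*u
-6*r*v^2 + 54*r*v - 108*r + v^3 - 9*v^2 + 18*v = (-6*r + v)*(v - 6)*(v - 3)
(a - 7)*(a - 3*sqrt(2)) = a^2 - 7*a - 3*sqrt(2)*a + 21*sqrt(2)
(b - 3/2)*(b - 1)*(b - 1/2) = b^3 - 3*b^2 + 11*b/4 - 3/4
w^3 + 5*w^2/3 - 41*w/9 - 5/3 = (w - 5/3)*(w + 1/3)*(w + 3)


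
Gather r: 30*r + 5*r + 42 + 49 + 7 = 35*r + 98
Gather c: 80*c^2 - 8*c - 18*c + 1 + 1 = 80*c^2 - 26*c + 2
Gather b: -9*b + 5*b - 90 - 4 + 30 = -4*b - 64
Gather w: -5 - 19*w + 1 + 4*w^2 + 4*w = 4*w^2 - 15*w - 4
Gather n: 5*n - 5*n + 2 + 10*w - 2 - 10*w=0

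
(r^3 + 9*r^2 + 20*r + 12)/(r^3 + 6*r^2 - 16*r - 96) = (r^2 + 3*r + 2)/(r^2 - 16)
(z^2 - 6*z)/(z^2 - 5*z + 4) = z*(z - 6)/(z^2 - 5*z + 4)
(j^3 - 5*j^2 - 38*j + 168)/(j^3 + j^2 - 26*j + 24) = (j - 7)/(j - 1)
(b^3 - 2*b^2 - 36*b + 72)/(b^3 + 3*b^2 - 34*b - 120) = (b^2 + 4*b - 12)/(b^2 + 9*b + 20)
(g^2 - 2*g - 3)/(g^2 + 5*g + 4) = (g - 3)/(g + 4)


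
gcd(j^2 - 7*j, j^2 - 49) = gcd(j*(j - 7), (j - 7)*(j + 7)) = j - 7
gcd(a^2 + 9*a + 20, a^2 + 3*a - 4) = a + 4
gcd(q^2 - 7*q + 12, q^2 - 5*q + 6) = q - 3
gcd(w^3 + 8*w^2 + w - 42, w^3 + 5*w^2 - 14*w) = w^2 + 5*w - 14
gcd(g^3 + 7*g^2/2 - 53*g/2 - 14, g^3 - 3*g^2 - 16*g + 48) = g - 4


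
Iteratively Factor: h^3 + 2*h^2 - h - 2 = (h + 2)*(h^2 - 1) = (h - 1)*(h + 2)*(h + 1)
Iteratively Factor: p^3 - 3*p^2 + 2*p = (p)*(p^2 - 3*p + 2) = p*(p - 1)*(p - 2)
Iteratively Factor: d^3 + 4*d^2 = (d)*(d^2 + 4*d) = d^2*(d + 4)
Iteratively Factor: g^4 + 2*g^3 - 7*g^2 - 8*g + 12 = (g - 2)*(g^3 + 4*g^2 + g - 6) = (g - 2)*(g - 1)*(g^2 + 5*g + 6) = (g - 2)*(g - 1)*(g + 3)*(g + 2)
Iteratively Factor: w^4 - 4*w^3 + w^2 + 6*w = (w + 1)*(w^3 - 5*w^2 + 6*w) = (w - 2)*(w + 1)*(w^2 - 3*w) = (w - 3)*(w - 2)*(w + 1)*(w)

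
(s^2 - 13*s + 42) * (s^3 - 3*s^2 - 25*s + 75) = s^5 - 16*s^4 + 56*s^3 + 274*s^2 - 2025*s + 3150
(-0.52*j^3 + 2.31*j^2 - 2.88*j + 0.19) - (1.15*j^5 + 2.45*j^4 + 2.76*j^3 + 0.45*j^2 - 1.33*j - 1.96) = -1.15*j^5 - 2.45*j^4 - 3.28*j^3 + 1.86*j^2 - 1.55*j + 2.15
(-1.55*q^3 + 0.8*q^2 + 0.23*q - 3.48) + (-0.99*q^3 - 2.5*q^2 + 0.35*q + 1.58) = -2.54*q^3 - 1.7*q^2 + 0.58*q - 1.9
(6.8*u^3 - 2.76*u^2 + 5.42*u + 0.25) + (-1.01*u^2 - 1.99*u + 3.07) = 6.8*u^3 - 3.77*u^2 + 3.43*u + 3.32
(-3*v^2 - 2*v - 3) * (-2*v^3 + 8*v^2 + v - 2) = 6*v^5 - 20*v^4 - 13*v^3 - 20*v^2 + v + 6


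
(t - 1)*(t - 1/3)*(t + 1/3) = t^3 - t^2 - t/9 + 1/9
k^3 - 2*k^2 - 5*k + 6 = (k - 3)*(k - 1)*(k + 2)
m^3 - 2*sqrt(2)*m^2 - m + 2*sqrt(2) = (m - 1)*(m + 1)*(m - 2*sqrt(2))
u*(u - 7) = u^2 - 7*u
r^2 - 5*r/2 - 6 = (r - 4)*(r + 3/2)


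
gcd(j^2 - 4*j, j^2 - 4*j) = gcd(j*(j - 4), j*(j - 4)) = j^2 - 4*j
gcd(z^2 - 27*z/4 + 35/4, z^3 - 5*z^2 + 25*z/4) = 1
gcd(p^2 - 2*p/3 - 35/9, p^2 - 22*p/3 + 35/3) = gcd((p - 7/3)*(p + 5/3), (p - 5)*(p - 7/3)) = p - 7/3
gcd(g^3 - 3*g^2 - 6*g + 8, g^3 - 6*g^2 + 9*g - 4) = g^2 - 5*g + 4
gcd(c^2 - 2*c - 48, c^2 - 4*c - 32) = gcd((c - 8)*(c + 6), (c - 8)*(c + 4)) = c - 8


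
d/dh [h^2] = 2*h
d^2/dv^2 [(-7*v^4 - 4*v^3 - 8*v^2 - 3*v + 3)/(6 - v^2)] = 2*(7*v^6 - 126*v^4 + 27*v^3 + 1647*v^2 + 486*v + 270)/(v^6 - 18*v^4 + 108*v^2 - 216)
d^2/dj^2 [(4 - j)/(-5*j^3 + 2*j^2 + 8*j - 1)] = 2*((j - 4)*(-15*j^2 + 4*j + 8)^2 + (-15*j^2 + 4*j - (j - 4)*(15*j - 2) + 8)*(5*j^3 - 2*j^2 - 8*j + 1))/(5*j^3 - 2*j^2 - 8*j + 1)^3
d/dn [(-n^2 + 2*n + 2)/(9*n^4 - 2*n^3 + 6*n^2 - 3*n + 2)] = (18*n^5 - 56*n^4 - 64*n^3 + 3*n^2 - 28*n + 10)/(81*n^8 - 36*n^7 + 112*n^6 - 78*n^5 + 84*n^4 - 44*n^3 + 33*n^2 - 12*n + 4)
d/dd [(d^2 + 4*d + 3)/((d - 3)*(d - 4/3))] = 3*(-25*d^2 + 6*d + 87)/(9*d^4 - 78*d^3 + 241*d^2 - 312*d + 144)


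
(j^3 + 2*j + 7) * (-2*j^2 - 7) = -2*j^5 - 11*j^3 - 14*j^2 - 14*j - 49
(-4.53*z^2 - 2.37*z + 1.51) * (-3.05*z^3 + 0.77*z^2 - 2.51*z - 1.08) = 13.8165*z^5 + 3.7404*z^4 + 4.9399*z^3 + 12.0038*z^2 - 1.2305*z - 1.6308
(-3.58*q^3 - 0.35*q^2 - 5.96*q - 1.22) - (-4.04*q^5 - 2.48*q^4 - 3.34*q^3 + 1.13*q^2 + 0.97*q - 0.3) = 4.04*q^5 + 2.48*q^4 - 0.24*q^3 - 1.48*q^2 - 6.93*q - 0.92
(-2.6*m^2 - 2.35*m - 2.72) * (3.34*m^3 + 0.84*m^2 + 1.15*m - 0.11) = -8.684*m^5 - 10.033*m^4 - 14.0488*m^3 - 4.7013*m^2 - 2.8695*m + 0.2992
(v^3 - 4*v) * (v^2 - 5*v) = v^5 - 5*v^4 - 4*v^3 + 20*v^2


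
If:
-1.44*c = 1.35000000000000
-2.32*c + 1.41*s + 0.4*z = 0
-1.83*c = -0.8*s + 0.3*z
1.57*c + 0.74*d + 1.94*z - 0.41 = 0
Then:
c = -0.94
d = 0.15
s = -1.80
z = 0.91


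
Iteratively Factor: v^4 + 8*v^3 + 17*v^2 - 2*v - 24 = (v + 2)*(v^3 + 6*v^2 + 5*v - 12) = (v + 2)*(v + 3)*(v^2 + 3*v - 4) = (v - 1)*(v + 2)*(v + 3)*(v + 4)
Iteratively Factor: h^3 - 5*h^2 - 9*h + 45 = (h + 3)*(h^2 - 8*h + 15) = (h - 5)*(h + 3)*(h - 3)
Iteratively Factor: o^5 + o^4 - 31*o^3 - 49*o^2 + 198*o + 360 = (o + 2)*(o^4 - o^3 - 29*o^2 + 9*o + 180) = (o - 3)*(o + 2)*(o^3 + 2*o^2 - 23*o - 60) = (o - 5)*(o - 3)*(o + 2)*(o^2 + 7*o + 12) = (o - 5)*(o - 3)*(o + 2)*(o + 4)*(o + 3)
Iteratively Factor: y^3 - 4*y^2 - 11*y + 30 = (y - 5)*(y^2 + y - 6) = (y - 5)*(y - 2)*(y + 3)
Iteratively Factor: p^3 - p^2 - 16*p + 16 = (p + 4)*(p^2 - 5*p + 4) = (p - 1)*(p + 4)*(p - 4)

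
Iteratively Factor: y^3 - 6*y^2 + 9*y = (y)*(y^2 - 6*y + 9) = y*(y - 3)*(y - 3)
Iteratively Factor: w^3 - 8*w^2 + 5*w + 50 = (w + 2)*(w^2 - 10*w + 25) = (w - 5)*(w + 2)*(w - 5)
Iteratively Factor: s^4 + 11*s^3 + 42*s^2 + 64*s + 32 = (s + 1)*(s^3 + 10*s^2 + 32*s + 32) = (s + 1)*(s + 4)*(s^2 + 6*s + 8) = (s + 1)*(s + 2)*(s + 4)*(s + 4)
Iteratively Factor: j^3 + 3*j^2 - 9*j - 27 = (j + 3)*(j^2 - 9) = (j + 3)^2*(j - 3)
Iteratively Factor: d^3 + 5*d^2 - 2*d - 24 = (d - 2)*(d^2 + 7*d + 12) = (d - 2)*(d + 4)*(d + 3)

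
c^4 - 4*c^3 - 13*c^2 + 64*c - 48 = (c - 4)*(c - 3)*(c - 1)*(c + 4)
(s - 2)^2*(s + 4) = s^3 - 12*s + 16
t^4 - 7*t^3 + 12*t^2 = t^2*(t - 4)*(t - 3)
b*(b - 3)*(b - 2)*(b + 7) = b^4 + 2*b^3 - 29*b^2 + 42*b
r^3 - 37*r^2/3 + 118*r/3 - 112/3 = (r - 8)*(r - 7/3)*(r - 2)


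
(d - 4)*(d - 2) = d^2 - 6*d + 8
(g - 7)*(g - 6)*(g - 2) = g^3 - 15*g^2 + 68*g - 84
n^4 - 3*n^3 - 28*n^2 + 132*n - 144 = (n - 4)*(n - 3)*(n - 2)*(n + 6)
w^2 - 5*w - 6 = (w - 6)*(w + 1)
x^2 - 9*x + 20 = (x - 5)*(x - 4)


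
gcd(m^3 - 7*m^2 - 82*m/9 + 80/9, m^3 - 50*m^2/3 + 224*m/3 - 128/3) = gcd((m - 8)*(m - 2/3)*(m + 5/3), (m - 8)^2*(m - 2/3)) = m^2 - 26*m/3 + 16/3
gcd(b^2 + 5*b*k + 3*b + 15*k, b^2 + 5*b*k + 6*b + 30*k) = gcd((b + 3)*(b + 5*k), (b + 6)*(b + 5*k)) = b + 5*k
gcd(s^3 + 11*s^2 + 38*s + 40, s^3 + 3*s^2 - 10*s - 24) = s^2 + 6*s + 8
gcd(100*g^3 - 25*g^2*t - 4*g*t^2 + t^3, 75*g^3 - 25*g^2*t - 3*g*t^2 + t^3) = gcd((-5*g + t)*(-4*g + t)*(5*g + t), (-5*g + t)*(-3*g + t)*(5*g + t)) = -25*g^2 + t^2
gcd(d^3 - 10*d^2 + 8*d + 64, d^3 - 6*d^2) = 1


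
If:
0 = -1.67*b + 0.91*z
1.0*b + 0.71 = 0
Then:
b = -0.71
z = -1.30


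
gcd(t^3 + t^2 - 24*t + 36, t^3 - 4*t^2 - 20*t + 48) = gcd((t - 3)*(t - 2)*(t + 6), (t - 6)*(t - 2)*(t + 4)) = t - 2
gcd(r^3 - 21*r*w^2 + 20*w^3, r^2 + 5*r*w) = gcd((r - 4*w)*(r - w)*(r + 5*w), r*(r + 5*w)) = r + 5*w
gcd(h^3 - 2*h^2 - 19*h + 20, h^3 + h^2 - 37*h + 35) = h^2 - 6*h + 5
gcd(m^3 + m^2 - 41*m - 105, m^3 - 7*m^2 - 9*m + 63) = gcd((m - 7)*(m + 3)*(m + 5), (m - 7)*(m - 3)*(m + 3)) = m^2 - 4*m - 21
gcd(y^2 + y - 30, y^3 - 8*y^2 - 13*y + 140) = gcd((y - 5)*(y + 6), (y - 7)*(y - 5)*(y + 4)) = y - 5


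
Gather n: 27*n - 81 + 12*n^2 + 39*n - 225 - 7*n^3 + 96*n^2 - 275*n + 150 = -7*n^3 + 108*n^2 - 209*n - 156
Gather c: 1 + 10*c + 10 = 10*c + 11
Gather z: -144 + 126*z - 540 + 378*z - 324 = 504*z - 1008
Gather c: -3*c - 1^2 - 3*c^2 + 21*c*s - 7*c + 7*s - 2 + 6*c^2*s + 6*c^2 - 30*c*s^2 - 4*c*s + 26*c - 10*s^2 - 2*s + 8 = c^2*(6*s + 3) + c*(-30*s^2 + 17*s + 16) - 10*s^2 + 5*s + 5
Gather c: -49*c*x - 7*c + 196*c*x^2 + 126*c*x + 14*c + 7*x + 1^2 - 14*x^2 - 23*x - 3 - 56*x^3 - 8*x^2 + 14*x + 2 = c*(196*x^2 + 77*x + 7) - 56*x^3 - 22*x^2 - 2*x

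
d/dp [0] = 0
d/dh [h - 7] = 1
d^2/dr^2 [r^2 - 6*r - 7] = 2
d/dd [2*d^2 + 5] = 4*d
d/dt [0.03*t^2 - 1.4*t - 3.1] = 0.06*t - 1.4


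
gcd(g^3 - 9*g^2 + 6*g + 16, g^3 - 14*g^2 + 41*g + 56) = g^2 - 7*g - 8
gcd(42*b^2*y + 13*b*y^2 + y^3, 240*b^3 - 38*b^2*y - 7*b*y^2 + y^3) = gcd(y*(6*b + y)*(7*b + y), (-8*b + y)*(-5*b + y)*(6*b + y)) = 6*b + y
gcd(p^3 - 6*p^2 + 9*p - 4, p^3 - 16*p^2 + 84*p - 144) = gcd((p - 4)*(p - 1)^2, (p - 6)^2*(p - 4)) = p - 4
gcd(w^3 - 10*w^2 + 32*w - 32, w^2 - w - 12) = w - 4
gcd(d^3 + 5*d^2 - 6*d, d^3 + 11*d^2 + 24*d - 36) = d^2 + 5*d - 6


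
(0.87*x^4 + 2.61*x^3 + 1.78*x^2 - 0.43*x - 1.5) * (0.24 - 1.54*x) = -1.3398*x^5 - 3.8106*x^4 - 2.1148*x^3 + 1.0894*x^2 + 2.2068*x - 0.36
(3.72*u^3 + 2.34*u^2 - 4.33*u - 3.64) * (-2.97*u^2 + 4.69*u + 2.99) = -11.0484*u^5 + 10.497*u^4 + 34.9575*u^3 - 2.5003*u^2 - 30.0183*u - 10.8836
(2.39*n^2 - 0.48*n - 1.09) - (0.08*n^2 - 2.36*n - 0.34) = 2.31*n^2 + 1.88*n - 0.75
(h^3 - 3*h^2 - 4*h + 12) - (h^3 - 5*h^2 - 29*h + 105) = 2*h^2 + 25*h - 93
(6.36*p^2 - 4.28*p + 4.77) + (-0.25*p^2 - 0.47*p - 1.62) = 6.11*p^2 - 4.75*p + 3.15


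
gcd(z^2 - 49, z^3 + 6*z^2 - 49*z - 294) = z^2 - 49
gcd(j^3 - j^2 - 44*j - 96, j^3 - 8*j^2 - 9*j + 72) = j^2 - 5*j - 24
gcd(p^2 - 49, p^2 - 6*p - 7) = p - 7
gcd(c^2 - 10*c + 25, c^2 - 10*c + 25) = c^2 - 10*c + 25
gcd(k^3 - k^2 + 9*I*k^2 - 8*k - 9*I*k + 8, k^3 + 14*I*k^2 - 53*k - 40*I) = k^2 + 9*I*k - 8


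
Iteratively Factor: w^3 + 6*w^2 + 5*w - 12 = (w + 4)*(w^2 + 2*w - 3) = (w - 1)*(w + 4)*(w + 3)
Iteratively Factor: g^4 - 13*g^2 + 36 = (g + 2)*(g^3 - 2*g^2 - 9*g + 18) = (g - 2)*(g + 2)*(g^2 - 9) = (g - 2)*(g + 2)*(g + 3)*(g - 3)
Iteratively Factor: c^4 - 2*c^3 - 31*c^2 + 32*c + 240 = (c + 3)*(c^3 - 5*c^2 - 16*c + 80) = (c - 5)*(c + 3)*(c^2 - 16) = (c - 5)*(c + 3)*(c + 4)*(c - 4)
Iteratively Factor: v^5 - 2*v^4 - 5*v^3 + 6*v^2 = (v)*(v^4 - 2*v^3 - 5*v^2 + 6*v) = v*(v - 1)*(v^3 - v^2 - 6*v) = v^2*(v - 1)*(v^2 - v - 6) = v^2*(v - 1)*(v + 2)*(v - 3)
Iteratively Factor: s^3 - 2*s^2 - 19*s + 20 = (s + 4)*(s^2 - 6*s + 5) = (s - 5)*(s + 4)*(s - 1)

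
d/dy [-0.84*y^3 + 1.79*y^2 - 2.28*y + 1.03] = -2.52*y^2 + 3.58*y - 2.28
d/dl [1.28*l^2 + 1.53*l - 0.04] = 2.56*l + 1.53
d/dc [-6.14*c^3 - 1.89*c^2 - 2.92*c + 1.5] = -18.42*c^2 - 3.78*c - 2.92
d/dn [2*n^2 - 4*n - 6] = 4*n - 4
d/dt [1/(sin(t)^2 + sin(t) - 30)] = -(2*sin(t) + 1)*cos(t)/(sin(t)^2 + sin(t) - 30)^2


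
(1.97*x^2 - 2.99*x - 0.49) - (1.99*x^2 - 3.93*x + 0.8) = -0.02*x^2 + 0.94*x - 1.29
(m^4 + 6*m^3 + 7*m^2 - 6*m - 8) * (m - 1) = m^5 + 5*m^4 + m^3 - 13*m^2 - 2*m + 8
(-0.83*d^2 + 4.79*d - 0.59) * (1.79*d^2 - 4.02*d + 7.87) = -1.4857*d^4 + 11.9107*d^3 - 26.844*d^2 + 40.0691*d - 4.6433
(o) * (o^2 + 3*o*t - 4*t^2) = o^3 + 3*o^2*t - 4*o*t^2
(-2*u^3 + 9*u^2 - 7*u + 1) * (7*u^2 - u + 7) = -14*u^5 + 65*u^4 - 72*u^3 + 77*u^2 - 50*u + 7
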